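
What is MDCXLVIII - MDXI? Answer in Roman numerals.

MDCXLVIII = 1648
MDXI = 1511
1648 - 1511 = 137

CXXXVII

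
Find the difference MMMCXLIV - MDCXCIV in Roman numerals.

MMMCXLIV = 3144
MDCXCIV = 1694
3144 - 1694 = 1450

MCDL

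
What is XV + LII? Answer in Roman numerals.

XV = 15
LII = 52
15 + 52 = 67

LXVII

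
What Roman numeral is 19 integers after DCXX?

DCXX = 620
620 + 19 = 639

DCXXXIX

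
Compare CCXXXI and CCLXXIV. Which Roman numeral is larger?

CCXXXI = 231
CCLXXIV = 274
274 is larger

CCLXXIV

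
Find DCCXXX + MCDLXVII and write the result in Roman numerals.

DCCXXX = 730
MCDLXVII = 1467
730 + 1467 = 2197

MMCXCVII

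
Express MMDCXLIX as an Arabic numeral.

MMDCXLIX: M=1000, M=1000, D=500, C=100, XL=40, IX=9
1000 + 1000 + 500 + 100 + 40 + 9 = 2649

2649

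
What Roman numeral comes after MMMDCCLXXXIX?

MMMDCCLXXXIX = 3789; next is 3790

MMMDCCXC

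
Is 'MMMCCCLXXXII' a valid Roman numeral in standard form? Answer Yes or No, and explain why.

'MMMCCCLXXXII': Check the rules: uses only the symbols I, V, X, L, C, D, M; no symbol is repeated more than three times in a row; V, L and D each appear at most once; no smaller symbol precedes a larger one (values never increase from left to right). Value: M (1000) + M (1000) + M (1000) + C (100) + C (100) + C (100) + L (50) + X (10) + X (10) + X (10) + I (1) + I (1) = 3382. So it is a valid standard Roman numeral.

Yes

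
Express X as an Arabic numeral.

X: X=10

10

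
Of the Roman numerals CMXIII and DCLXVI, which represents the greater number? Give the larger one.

CMXIII = 913
DCLXVI = 666
913 is larger

CMXIII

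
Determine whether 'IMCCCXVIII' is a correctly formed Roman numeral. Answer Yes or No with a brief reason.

'IMCCCXVIII': Invalid subtractive combination: IM

No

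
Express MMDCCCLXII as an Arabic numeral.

MMDCCCLXII: M=1000, M=1000, D=500, C=100, C=100, C=100, L=50, X=10, I=1, I=1
1000 + 1000 + 500 + 100 + 100 + 100 + 50 + 10 + 1 + 1 = 2862

2862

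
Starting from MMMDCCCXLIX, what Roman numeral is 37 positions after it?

MMMDCCCXLIX = 3849
3849 + 37 = 3886

MMMDCCCLXXXVI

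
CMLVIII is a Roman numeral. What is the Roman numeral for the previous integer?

CMLVIII = 958, so the previous integer is 958 - 1 = 957

CMLVII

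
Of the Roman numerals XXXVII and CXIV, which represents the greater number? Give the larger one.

XXXVII = 37
CXIV = 114
114 is larger

CXIV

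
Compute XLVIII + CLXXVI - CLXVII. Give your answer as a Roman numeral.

XLVIII = 48, CLXXVI = 176, CLXVII = 167
48 + 176 = 224
224 - 167 = 57

LVII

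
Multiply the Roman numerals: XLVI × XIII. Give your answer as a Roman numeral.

XLVI = 46
XIII = 13
46 × 13 = 598

DXCVIII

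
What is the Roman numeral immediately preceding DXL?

DXL = 540, so the previous integer is 540 - 1 = 539

DXXXIX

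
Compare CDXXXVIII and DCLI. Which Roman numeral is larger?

CDXXXVIII = 438
DCLI = 651
651 is larger

DCLI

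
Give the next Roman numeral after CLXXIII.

CLXXIII = 173; next is 174

CLXXIV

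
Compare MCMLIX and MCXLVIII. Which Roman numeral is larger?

MCMLIX = 1959
MCXLVIII = 1148
1959 is larger

MCMLIX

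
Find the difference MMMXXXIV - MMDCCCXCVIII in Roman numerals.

MMMXXXIV = 3034
MMDCCCXCVIII = 2898
3034 - 2898 = 136

CXXXVI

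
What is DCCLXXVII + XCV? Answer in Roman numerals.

DCCLXXVII = 777
XCV = 95
777 + 95 = 872

DCCCLXXII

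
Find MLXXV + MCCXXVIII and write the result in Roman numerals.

MLXXV = 1075
MCCXXVIII = 1228
1075 + 1228 = 2303

MMCCCIII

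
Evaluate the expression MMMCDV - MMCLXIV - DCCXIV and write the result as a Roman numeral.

MMMCDV = 3405, MMCLXIV = 2164, DCCXIV = 714
3405 - 2164 = 1241
1241 - 714 = 527

DXXVII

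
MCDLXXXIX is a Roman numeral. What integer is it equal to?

MCDLXXXIX: M=1000, CD=400, L=50, X=10, X=10, X=10, IX=9
1000 + 400 + 50 + 10 + 10 + 10 + 9 = 1489

1489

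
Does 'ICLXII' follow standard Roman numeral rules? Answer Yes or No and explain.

'ICLXII': Invalid subtractive combination: IC

No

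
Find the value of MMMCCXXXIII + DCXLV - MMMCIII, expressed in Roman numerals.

MMMCCXXXIII = 3233, DCXLV = 645, MMMCIII = 3103
3233 + 645 = 3878
3878 - 3103 = 775

DCCLXXV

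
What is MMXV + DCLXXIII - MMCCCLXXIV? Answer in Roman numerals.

MMXV = 2015, DCLXXIII = 673, MMCCCLXXIV = 2374
2015 + 673 = 2688
2688 - 2374 = 314

CCCXIV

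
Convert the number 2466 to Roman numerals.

Convert 2466 to Roman numerals:
  2466 contains 2×1000 (MM)
  466 contains 1×400 (CD)
  66 contains 1×50 (L)
  16 contains 1×10 (X)
  6 contains 1×5 (V)
  1 contains 1×1 (I)

MMCDLXVI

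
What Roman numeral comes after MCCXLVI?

MCCXLVI = 1246; next is 1247

MCCXLVII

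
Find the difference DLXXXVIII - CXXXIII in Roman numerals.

DLXXXVIII = 588
CXXXIII = 133
588 - 133 = 455

CDLV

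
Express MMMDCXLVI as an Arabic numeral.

MMMDCXLVI: M=1000, M=1000, M=1000, D=500, C=100, XL=40, V=5, I=1
1000 + 1000 + 1000 + 500 + 100 + 40 + 5 + 1 = 3646

3646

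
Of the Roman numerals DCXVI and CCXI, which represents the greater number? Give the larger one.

DCXVI = 616
CCXI = 211
616 is larger

DCXVI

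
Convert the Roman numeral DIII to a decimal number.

DIII: D=500, I=1, I=1, I=1
500 + 1 + 1 + 1 = 503

503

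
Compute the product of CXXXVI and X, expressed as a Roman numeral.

CXXXVI = 136
X = 10
136 × 10 = 1360

MCCCLX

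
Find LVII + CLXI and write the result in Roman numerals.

LVII = 57
CLXI = 161
57 + 161 = 218

CCXVIII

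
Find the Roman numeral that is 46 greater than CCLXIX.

CCLXIX = 269
269 + 46 = 315

CCCXV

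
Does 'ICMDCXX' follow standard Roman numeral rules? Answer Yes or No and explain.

'ICMDCXX': Invalid subtractive combination: IC

No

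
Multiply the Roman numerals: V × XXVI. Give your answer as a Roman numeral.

V = 5
XXVI = 26
5 × 26 = 130

CXXX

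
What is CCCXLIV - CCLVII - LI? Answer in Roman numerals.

CCCXLIV = 344, CCLVII = 257, LI = 51
344 - 257 = 87
87 - 51 = 36

XXXVI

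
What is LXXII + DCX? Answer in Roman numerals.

LXXII = 72
DCX = 610
72 + 610 = 682

DCLXXXII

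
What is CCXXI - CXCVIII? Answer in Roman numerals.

CCXXI = 221
CXCVIII = 198
221 - 198 = 23

XXIII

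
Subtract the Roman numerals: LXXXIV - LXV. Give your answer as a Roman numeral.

LXXXIV = 84
LXV = 65
84 - 65 = 19

XIX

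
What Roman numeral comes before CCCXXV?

CCCXXV = 325; previous is 324

CCCXXIV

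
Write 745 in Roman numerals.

Convert 745 to Roman numerals:
  745 contains 1×500 (D)
  245 contains 2×100 (CC)
  45 contains 1×40 (XL)
  5 contains 1×5 (V)

DCCXLV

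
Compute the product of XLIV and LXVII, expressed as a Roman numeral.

XLIV = 44
LXVII = 67
44 × 67 = 2948

MMCMXLVIII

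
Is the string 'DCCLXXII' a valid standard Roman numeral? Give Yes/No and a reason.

'DCCLXXII': Check the rules: uses only the symbols I, V, X, L, C, D, M; no symbol is repeated more than three times in a row; V, L and D each appear at most once; no smaller symbol precedes a larger one (values never increase from left to right). Value: D (500) + C (100) + C (100) + L (50) + X (10) + X (10) + I (1) + I (1) = 772. So it is a valid standard Roman numeral.

Yes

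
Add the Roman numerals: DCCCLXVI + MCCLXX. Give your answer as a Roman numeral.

DCCCLXVI = 866
MCCLXX = 1270
866 + 1270 = 2136

MMCXXXVI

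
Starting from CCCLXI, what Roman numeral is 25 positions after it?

CCCLXI = 361
361 + 25 = 386

CCCLXXXVI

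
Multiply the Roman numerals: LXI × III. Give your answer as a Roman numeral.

LXI = 61
III = 3
61 × 3 = 183

CLXXXIII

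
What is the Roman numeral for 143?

Convert 143 to Roman numerals:
  143 contains 1×100 (C)
  43 contains 1×40 (XL)
  3 contains 3×1 (III)

CXLIII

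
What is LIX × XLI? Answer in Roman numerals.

LIX = 59
XLI = 41
59 × 41 = 2419

MMCDXIX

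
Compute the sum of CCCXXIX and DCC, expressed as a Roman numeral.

CCCXXIX = 329
DCC = 700
329 + 700 = 1029

MXXIX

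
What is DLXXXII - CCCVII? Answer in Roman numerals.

DLXXXII = 582
CCCVII = 307
582 - 307 = 275

CCLXXV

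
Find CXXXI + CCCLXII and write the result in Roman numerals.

CXXXI = 131
CCCLXII = 362
131 + 362 = 493

CDXCIII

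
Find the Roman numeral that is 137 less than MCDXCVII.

MCDXCVII = 1497
1497 - 137 = 1360

MCCCLX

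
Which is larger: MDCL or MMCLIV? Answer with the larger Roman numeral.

MDCL = 1650
MMCLIV = 2154
2154 is larger

MMCLIV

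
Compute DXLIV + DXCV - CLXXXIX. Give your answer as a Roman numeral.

DXLIV = 544, DXCV = 595, CLXXXIX = 189
544 + 595 = 1139
1139 - 189 = 950

CML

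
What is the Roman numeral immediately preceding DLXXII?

DLXXII = 572; previous is 571

DLXXI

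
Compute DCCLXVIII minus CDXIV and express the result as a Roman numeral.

DCCLXVIII = 768
CDXIV = 414
768 - 414 = 354

CCCLIV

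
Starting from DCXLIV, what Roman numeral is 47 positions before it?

DCXLIV = 644
644 - 47 = 597

DXCVII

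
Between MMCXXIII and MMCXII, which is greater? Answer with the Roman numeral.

MMCXXIII = 2123
MMCXII = 2112
2123 is larger

MMCXXIII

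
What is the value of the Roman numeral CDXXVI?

CDXXVI: CD=400, X=10, X=10, V=5, I=1
400 + 10 + 10 + 5 + 1 = 426

426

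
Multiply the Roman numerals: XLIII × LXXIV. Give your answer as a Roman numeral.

XLIII = 43
LXXIV = 74
43 × 74 = 3182

MMMCLXXXII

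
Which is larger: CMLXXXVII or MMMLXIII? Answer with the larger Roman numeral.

CMLXXXVII = 987
MMMLXIII = 3063
3063 is larger

MMMLXIII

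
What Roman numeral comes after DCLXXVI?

DCLXXVI = 676; next is 677

DCLXXVII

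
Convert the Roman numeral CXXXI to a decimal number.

CXXXI: C=100, X=10, X=10, X=10, I=1
100 + 10 + 10 + 10 + 1 = 131

131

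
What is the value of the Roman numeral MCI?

MCI: M=1000, C=100, I=1
1000 + 100 + 1 = 1101

1101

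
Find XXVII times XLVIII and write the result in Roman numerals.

XXVII = 27
XLVIII = 48
27 × 48 = 1296

MCCXCVI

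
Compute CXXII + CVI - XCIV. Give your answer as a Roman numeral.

CXXII = 122, CVI = 106, XCIV = 94
122 + 106 = 228
228 - 94 = 134

CXXXIV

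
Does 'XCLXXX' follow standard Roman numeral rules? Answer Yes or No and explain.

'XCLXXX': X (position 1) comes before the larger symbol L (position 3) without being directly in front of it as a subtractive pair; apart from IV, IX, XL, XC, CD and CM, symbols must go from largest to smallest

No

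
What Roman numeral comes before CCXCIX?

CCXCIX = 299, so the previous integer is 299 - 1 = 298

CCXCVIII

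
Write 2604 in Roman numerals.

Convert 2604 to Roman numerals:
  2604 contains 2×1000 (MM)
  604 contains 1×500 (D)
  104 contains 1×100 (C)
  4 contains 1×4 (IV)

MMDCIV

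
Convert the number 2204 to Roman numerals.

Convert 2204 to Roman numerals:
  2204 contains 2×1000 (MM)
  204 contains 2×100 (CC)
  4 contains 1×4 (IV)

MMCCIV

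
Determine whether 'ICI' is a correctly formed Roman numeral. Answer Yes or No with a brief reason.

'ICI': Invalid subtractive combination: IC

No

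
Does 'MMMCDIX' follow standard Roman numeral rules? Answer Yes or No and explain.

'MMMCDIX': Check the rules: uses only the symbols I, V, X, L, C, D, M; no symbol is repeated more than three times in a row; V, L and D each appear at most once; the only places a smaller symbol precedes a larger one are the allowed subtractive pairs CD, IX, the symbol right after such a pair (if any) is smaller than the pair's first symbol, and otherwise the values never increase from left to right. Value: M (1000) + M (1000) + M (1000) + CD (400) + IX (9) = 3409. So it is a valid standard Roman numeral.

Yes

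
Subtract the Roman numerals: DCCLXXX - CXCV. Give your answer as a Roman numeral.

DCCLXXX = 780
CXCV = 195
780 - 195 = 585

DLXXXV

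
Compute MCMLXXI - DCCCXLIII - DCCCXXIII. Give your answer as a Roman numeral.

MCMLXXI = 1971, DCCCXLIII = 843, DCCCXXIII = 823
1971 - 843 = 1128
1128 - 823 = 305

CCCV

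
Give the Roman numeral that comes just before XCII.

XCII = 92; previous is 91

XCI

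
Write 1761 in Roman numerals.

Convert 1761 to Roman numerals:
  1761 contains 1×1000 (M)
  761 contains 1×500 (D)
  261 contains 2×100 (CC)
  61 contains 1×50 (L)
  11 contains 1×10 (X)
  1 contains 1×1 (I)

MDCCLXI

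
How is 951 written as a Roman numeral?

Convert 951 to Roman numerals:
  951 contains 1×900 (CM)
  51 contains 1×50 (L)
  1 contains 1×1 (I)

CMLI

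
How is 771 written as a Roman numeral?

Convert 771 to Roman numerals:
  771 contains 1×500 (D)
  271 contains 2×100 (CC)
  71 contains 1×50 (L)
  21 contains 2×10 (XX)
  1 contains 1×1 (I)

DCCLXXI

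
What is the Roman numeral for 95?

Convert 95 to Roman numerals:
  95 contains 1×90 (XC)
  5 contains 1×5 (V)

XCV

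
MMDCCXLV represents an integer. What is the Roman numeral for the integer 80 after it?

MMDCCXLV = 2745
2745 + 80 = 2825

MMDCCCXXV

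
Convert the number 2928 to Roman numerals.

Convert 2928 to Roman numerals:
  2928 contains 2×1000 (MM)
  928 contains 1×900 (CM)
  28 contains 2×10 (XX)
  8 contains 1×5 (V)
  3 contains 3×1 (III)

MMCMXXVIII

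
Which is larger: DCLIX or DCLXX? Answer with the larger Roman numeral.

DCLIX = 659
DCLXX = 670
670 is larger

DCLXX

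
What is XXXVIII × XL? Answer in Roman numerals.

XXXVIII = 38
XL = 40
38 × 40 = 1520

MDXX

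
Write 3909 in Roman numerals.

Convert 3909 to Roman numerals:
  3909 contains 3×1000 (MMM)
  909 contains 1×900 (CM)
  9 contains 1×9 (IX)

MMMCMIX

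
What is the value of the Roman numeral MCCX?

MCCX: M=1000, C=100, C=100, X=10
1000 + 100 + 100 + 10 = 1210

1210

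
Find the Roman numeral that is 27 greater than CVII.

CVII = 107
107 + 27 = 134

CXXXIV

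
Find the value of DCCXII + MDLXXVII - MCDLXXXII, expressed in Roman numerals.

DCCXII = 712, MDLXXVII = 1577, MCDLXXXII = 1482
712 + 1577 = 2289
2289 - 1482 = 807

DCCCVII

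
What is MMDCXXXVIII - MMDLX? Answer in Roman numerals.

MMDCXXXVIII = 2638
MMDLX = 2560
2638 - 2560 = 78

LXXVIII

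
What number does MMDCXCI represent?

MMDCXCI: M=1000, M=1000, D=500, C=100, XC=90, I=1
1000 + 1000 + 500 + 100 + 90 + 1 = 2691

2691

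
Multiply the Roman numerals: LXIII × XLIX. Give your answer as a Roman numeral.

LXIII = 63
XLIX = 49
63 × 49 = 3087

MMMLXXXVII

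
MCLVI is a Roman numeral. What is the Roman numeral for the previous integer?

MCLVI = 1156, so the previous integer is 1156 - 1 = 1155

MCLV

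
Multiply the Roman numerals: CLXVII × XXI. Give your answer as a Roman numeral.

CLXVII = 167
XXI = 21
167 × 21 = 3507

MMMDVII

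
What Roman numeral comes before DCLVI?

DCLVI = 656; previous is 655

DCLV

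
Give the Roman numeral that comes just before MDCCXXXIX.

MDCCXXXIX = 1739, so the previous integer is 1739 - 1 = 1738

MDCCXXXVIII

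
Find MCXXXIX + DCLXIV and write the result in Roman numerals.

MCXXXIX = 1139
DCLXIV = 664
1139 + 664 = 1803

MDCCCIII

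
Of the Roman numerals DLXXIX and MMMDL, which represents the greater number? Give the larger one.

DLXXIX = 579
MMMDL = 3550
3550 is larger

MMMDL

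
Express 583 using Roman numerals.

Convert 583 to Roman numerals:
  583 contains 1×500 (D)
  83 contains 1×50 (L)
  33 contains 3×10 (XXX)
  3 contains 3×1 (III)

DLXXXIII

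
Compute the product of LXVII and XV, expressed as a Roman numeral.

LXVII = 67
XV = 15
67 × 15 = 1005

MV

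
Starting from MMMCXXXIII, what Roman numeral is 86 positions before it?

MMMCXXXIII = 3133
3133 - 86 = 3047

MMMXLVII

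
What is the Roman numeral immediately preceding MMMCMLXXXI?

MMMCMLXXXI = 3981, so the previous integer is 3981 - 1 = 3980

MMMCMLXXX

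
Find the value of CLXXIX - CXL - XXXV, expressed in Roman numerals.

CLXXIX = 179, CXL = 140, XXXV = 35
179 - 140 = 39
39 - 35 = 4

IV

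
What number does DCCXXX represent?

DCCXXX: D=500, C=100, C=100, X=10, X=10, X=10
500 + 100 + 100 + 10 + 10 + 10 = 730

730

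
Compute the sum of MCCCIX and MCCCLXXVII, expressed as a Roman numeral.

MCCCIX = 1309
MCCCLXXVII = 1377
1309 + 1377 = 2686

MMDCLXXXVI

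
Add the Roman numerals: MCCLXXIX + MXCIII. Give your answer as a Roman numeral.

MCCLXXIX = 1279
MXCIII = 1093
1279 + 1093 = 2372

MMCCCLXXII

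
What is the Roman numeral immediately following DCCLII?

DCCLII = 752; next is 753

DCCLIII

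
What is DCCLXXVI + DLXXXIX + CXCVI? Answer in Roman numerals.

DCCLXXVI = 776, DLXXXIX = 589, CXCVI = 196
776 + 589 = 1365
1365 + 196 = 1561

MDLXI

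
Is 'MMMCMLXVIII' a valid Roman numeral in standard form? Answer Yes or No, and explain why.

'MMMCMLXVIII': Check the rules: uses only the symbols I, V, X, L, C, D, M; no symbol is repeated more than three times in a row; V, L and D each appear at most once; the only place a smaller symbol precedes a larger one is the allowed subtractive pair CM, the symbol right after such a pair (if any) is smaller than the pair's first symbol, and otherwise the values never increase from left to right. Value: M (1000) + M (1000) + M (1000) + CM (900) + L (50) + X (10) + V (5) + I (1) + I (1) + I (1) = 3968. So it is a valid standard Roman numeral.

Yes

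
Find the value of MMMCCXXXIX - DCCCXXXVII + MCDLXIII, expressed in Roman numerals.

MMMCCXXXIX = 3239, DCCCXXXVII = 837, MCDLXIII = 1463
3239 - 837 = 2402
2402 + 1463 = 3865

MMMDCCCLXV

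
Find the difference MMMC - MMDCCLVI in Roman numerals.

MMMC = 3100
MMDCCLVI = 2756
3100 - 2756 = 344

CCCXLIV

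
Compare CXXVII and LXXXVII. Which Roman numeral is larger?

CXXVII = 127
LXXXVII = 87
127 is larger

CXXVII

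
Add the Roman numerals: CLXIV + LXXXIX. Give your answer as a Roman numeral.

CLXIV = 164
LXXXIX = 89
164 + 89 = 253

CCLIII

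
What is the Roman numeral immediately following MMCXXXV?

MMCXXXV = 2135; next is 2136

MMCXXXVI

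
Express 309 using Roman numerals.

Convert 309 to Roman numerals:
  309 contains 3×100 (CCC)
  9 contains 1×9 (IX)

CCCIX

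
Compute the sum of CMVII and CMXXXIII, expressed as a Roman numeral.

CMVII = 907
CMXXXIII = 933
907 + 933 = 1840

MDCCCXL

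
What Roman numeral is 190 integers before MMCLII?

MMCLII = 2152
2152 - 190 = 1962

MCMLXII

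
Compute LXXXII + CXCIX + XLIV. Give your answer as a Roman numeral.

LXXXII = 82, CXCIX = 199, XLIV = 44
82 + 199 = 281
281 + 44 = 325

CCCXXV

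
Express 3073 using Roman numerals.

Convert 3073 to Roman numerals:
  3073 contains 3×1000 (MMM)
  73 contains 1×50 (L)
  23 contains 2×10 (XX)
  3 contains 3×1 (III)

MMMLXXIII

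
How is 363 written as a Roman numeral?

Convert 363 to Roman numerals:
  363 contains 3×100 (CCC)
  63 contains 1×50 (L)
  13 contains 1×10 (X)
  3 contains 3×1 (III)

CCCLXIII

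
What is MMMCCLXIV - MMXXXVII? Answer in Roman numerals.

MMMCCLXIV = 3264
MMXXXVII = 2037
3264 - 2037 = 1227

MCCXXVII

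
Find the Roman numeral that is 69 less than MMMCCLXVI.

MMMCCLXVI = 3266
3266 - 69 = 3197

MMMCXCVII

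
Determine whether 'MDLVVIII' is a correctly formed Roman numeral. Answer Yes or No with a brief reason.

'MDLVVIII': V should not appear more than once

No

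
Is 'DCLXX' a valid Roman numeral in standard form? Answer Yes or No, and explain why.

'DCLXX': Check the rules: uses only the symbols I, V, X, L, C, D, M; no symbol is repeated more than three times in a row; V, L and D each appear at most once; no smaller symbol precedes a larger one (values never increase from left to right). Value: D (500) + C (100) + L (50) + X (10) + X (10) = 670. So it is a valid standard Roman numeral.

Yes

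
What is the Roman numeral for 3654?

Convert 3654 to Roman numerals:
  3654 contains 3×1000 (MMM)
  654 contains 1×500 (D)
  154 contains 1×100 (C)
  54 contains 1×50 (L)
  4 contains 1×4 (IV)

MMMDCLIV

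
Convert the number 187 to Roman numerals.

Convert 187 to Roman numerals:
  187 contains 1×100 (C)
  87 contains 1×50 (L)
  37 contains 3×10 (XXX)
  7 contains 1×5 (V)
  2 contains 2×1 (II)

CLXXXVII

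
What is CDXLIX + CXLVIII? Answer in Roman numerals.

CDXLIX = 449
CXLVIII = 148
449 + 148 = 597

DXCVII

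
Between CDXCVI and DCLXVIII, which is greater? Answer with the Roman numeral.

CDXCVI = 496
DCLXVIII = 668
668 is larger

DCLXVIII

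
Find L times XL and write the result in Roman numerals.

L = 50
XL = 40
50 × 40 = 2000

MM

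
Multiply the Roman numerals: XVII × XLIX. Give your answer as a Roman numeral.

XVII = 17
XLIX = 49
17 × 49 = 833

DCCCXXXIII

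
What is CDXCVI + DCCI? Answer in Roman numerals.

CDXCVI = 496
DCCI = 701
496 + 701 = 1197

MCXCVII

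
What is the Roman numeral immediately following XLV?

XLV = 45; next is 46

XLVI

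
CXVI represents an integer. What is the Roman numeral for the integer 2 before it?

CXVI = 116
116 - 2 = 114

CXIV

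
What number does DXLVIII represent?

DXLVIII: D=500, XL=40, V=5, I=1, I=1, I=1
500 + 40 + 5 + 1 + 1 + 1 = 548

548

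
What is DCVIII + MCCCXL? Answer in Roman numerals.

DCVIII = 608
MCCCXL = 1340
608 + 1340 = 1948

MCMXLVIII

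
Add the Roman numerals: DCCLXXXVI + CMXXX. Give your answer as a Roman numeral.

DCCLXXXVI = 786
CMXXX = 930
786 + 930 = 1716

MDCCXVI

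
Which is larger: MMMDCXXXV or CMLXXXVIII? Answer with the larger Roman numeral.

MMMDCXXXV = 3635
CMLXXXVIII = 988
3635 is larger

MMMDCXXXV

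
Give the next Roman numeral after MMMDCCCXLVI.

MMMDCCCXLVI = 3846; next is 3847

MMMDCCCXLVII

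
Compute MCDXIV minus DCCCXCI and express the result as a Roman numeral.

MCDXIV = 1414
DCCCXCI = 891
1414 - 891 = 523

DXXIII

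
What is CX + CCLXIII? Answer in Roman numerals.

CX = 110
CCLXIII = 263
110 + 263 = 373

CCCLXXIII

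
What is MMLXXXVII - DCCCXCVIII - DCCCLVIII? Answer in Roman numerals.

MMLXXXVII = 2087, DCCCXCVIII = 898, DCCCLVIII = 858
2087 - 898 = 1189
1189 - 858 = 331

CCCXXXI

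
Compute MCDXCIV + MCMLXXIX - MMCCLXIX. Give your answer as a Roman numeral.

MCDXCIV = 1494, MCMLXXIX = 1979, MMCCLXIX = 2269
1494 + 1979 = 3473
3473 - 2269 = 1204

MCCIV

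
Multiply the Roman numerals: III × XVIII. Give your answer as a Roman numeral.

III = 3
XVIII = 18
3 × 18 = 54

LIV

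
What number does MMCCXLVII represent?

MMCCXLVII: M=1000, M=1000, C=100, C=100, XL=40, V=5, I=1, I=1
1000 + 1000 + 100 + 100 + 40 + 5 + 1 + 1 = 2247

2247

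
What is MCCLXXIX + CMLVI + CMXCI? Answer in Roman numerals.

MCCLXXIX = 1279, CMLVI = 956, CMXCI = 991
1279 + 956 = 2235
2235 + 991 = 3226

MMMCCXXVI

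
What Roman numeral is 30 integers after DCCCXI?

DCCCXI = 811
811 + 30 = 841

DCCCXLI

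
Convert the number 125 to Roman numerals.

Convert 125 to Roman numerals:
  125 contains 1×100 (C)
  25 contains 2×10 (XX)
  5 contains 1×5 (V)

CXXV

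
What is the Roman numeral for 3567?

Convert 3567 to Roman numerals:
  3567 contains 3×1000 (MMM)
  567 contains 1×500 (D)
  67 contains 1×50 (L)
  17 contains 1×10 (X)
  7 contains 1×5 (V)
  2 contains 2×1 (II)

MMMDLXVII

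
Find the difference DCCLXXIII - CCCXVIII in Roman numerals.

DCCLXXIII = 773
CCCXVIII = 318
773 - 318 = 455

CDLV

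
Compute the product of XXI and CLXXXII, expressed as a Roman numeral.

XXI = 21
CLXXXII = 182
21 × 182 = 3822

MMMDCCCXXII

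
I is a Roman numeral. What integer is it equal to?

I: I=1

1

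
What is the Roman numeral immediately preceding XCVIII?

XCVIII = 98, so the previous integer is 98 - 1 = 97

XCVII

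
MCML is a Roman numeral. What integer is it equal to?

MCML: M=1000, CM=900, L=50
1000 + 900 + 50 = 1950

1950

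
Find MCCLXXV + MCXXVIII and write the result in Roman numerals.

MCCLXXV = 1275
MCXXVIII = 1128
1275 + 1128 = 2403

MMCDIII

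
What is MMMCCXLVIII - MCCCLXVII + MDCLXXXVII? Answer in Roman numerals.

MMMCCXLVIII = 3248, MCCCLXVII = 1367, MDCLXXXVII = 1687
3248 - 1367 = 1881
1881 + 1687 = 3568

MMMDLXVIII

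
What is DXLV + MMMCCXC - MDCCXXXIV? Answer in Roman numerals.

DXLV = 545, MMMCCXC = 3290, MDCCXXXIV = 1734
545 + 3290 = 3835
3835 - 1734 = 2101

MMCI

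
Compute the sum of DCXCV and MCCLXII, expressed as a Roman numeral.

DCXCV = 695
MCCLXII = 1262
695 + 1262 = 1957

MCMLVII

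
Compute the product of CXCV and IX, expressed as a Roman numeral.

CXCV = 195
IX = 9
195 × 9 = 1755

MDCCLV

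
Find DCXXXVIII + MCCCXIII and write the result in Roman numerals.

DCXXXVIII = 638
MCCCXIII = 1313
638 + 1313 = 1951

MCMLI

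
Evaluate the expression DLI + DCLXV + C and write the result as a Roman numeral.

DLI = 551, DCLXV = 665, C = 100
551 + 665 = 1216
1216 + 100 = 1316

MCCCXVI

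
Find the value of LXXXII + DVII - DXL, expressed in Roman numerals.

LXXXII = 82, DVII = 507, DXL = 540
82 + 507 = 589
589 - 540 = 49

XLIX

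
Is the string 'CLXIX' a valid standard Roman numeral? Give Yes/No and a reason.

'CLXIX': Check the rules: uses only the symbols I, V, X, L, C, D, M; no symbol is repeated more than three times in a row; V, L and D each appear at most once; the only place a smaller symbol precedes a larger one is the allowed subtractive pair IX, the symbol right after such a pair (if any) is smaller than the pair's first symbol, and otherwise the values never increase from left to right. Value: C (100) + L (50) + X (10) + IX (9) = 169. So it is a valid standard Roman numeral.

Yes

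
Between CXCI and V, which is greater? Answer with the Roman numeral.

CXCI = 191
V = 5
191 is larger

CXCI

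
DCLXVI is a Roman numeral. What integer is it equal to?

DCLXVI: D=500, C=100, L=50, X=10, V=5, I=1
500 + 100 + 50 + 10 + 5 + 1 = 666

666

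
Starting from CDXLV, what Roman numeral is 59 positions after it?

CDXLV = 445
445 + 59 = 504

DIV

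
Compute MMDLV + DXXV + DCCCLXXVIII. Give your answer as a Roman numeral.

MMDLV = 2555, DXXV = 525, DCCCLXXVIII = 878
2555 + 525 = 3080
3080 + 878 = 3958

MMMCMLVIII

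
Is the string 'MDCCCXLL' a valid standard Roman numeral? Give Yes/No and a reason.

'MDCCCXLL': L should not appear more than once

No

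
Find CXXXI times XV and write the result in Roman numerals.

CXXXI = 131
XV = 15
131 × 15 = 1965

MCMLXV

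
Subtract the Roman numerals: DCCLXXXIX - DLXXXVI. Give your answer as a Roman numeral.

DCCLXXXIX = 789
DLXXXVI = 586
789 - 586 = 203

CCIII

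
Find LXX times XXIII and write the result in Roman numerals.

LXX = 70
XXIII = 23
70 × 23 = 1610

MDCX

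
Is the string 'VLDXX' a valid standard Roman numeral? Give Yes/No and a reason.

'VLDXX': Invalid subtractive combination: VL

No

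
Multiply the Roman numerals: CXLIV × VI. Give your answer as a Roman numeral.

CXLIV = 144
VI = 6
144 × 6 = 864

DCCCLXIV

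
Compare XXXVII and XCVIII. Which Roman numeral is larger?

XXXVII = 37
XCVIII = 98
98 is larger

XCVIII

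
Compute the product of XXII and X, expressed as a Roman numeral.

XXII = 22
X = 10
22 × 10 = 220

CCXX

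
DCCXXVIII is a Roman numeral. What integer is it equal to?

DCCXXVIII: D=500, C=100, C=100, X=10, X=10, V=5, I=1, I=1, I=1
500 + 100 + 100 + 10 + 10 + 5 + 1 + 1 + 1 = 728

728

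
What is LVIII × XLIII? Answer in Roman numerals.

LVIII = 58
XLIII = 43
58 × 43 = 2494

MMCDXCIV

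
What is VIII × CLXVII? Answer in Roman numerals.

VIII = 8
CLXVII = 167
8 × 167 = 1336

MCCCXXXVI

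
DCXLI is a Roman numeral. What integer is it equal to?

DCXLI: D=500, C=100, XL=40, I=1
500 + 100 + 40 + 1 = 641

641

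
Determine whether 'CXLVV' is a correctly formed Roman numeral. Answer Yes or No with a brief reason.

'CXLVV': V should not appear more than once

No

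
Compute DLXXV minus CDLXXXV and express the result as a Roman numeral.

DLXXV = 575
CDLXXXV = 485
575 - 485 = 90

XC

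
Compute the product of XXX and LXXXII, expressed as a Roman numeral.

XXX = 30
LXXXII = 82
30 × 82 = 2460

MMCDLX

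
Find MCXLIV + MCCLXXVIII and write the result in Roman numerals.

MCXLIV = 1144
MCCLXXVIII = 1278
1144 + 1278 = 2422

MMCDXXII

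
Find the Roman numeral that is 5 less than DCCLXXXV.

DCCLXXXV = 785
785 - 5 = 780

DCCLXXX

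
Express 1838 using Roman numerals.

Convert 1838 to Roman numerals:
  1838 contains 1×1000 (M)
  838 contains 1×500 (D)
  338 contains 3×100 (CCC)
  38 contains 3×10 (XXX)
  8 contains 1×5 (V)
  3 contains 3×1 (III)

MDCCCXXXVIII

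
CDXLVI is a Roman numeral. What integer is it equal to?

CDXLVI: CD=400, XL=40, V=5, I=1
400 + 40 + 5 + 1 = 446

446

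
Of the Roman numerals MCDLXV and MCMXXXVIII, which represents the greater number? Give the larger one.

MCDLXV = 1465
MCMXXXVIII = 1938
1938 is larger

MCMXXXVIII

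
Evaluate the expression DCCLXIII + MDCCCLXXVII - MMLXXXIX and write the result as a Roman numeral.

DCCLXIII = 763, MDCCCLXXVII = 1877, MMLXXXIX = 2089
763 + 1877 = 2640
2640 - 2089 = 551

DLI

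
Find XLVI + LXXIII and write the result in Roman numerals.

XLVI = 46
LXXIII = 73
46 + 73 = 119

CXIX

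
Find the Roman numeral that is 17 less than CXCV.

CXCV = 195
195 - 17 = 178

CLXXVIII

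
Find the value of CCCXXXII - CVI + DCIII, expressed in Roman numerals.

CCCXXXII = 332, CVI = 106, DCIII = 603
332 - 106 = 226
226 + 603 = 829

DCCCXXIX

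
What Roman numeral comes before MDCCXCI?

MDCCXCI = 1791, so the previous integer is 1791 - 1 = 1790

MDCCXC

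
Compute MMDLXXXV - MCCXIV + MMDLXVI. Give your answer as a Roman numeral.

MMDLXXXV = 2585, MCCXIV = 1214, MMDLXVI = 2566
2585 - 1214 = 1371
1371 + 2566 = 3937

MMMCMXXXVII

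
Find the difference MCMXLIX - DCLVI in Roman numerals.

MCMXLIX = 1949
DCLVI = 656
1949 - 656 = 1293

MCCXCIII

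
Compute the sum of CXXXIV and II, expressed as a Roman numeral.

CXXXIV = 134
II = 2
134 + 2 = 136

CXXXVI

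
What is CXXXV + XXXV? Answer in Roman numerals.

CXXXV = 135
XXXV = 35
135 + 35 = 170

CLXX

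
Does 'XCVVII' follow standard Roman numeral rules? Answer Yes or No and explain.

'XCVVII': V should not appear more than once

No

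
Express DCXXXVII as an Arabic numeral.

DCXXXVII: D=500, C=100, X=10, X=10, X=10, V=5, I=1, I=1
500 + 100 + 10 + 10 + 10 + 5 + 1 + 1 = 637

637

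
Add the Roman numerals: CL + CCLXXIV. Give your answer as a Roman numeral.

CL = 150
CCLXXIV = 274
150 + 274 = 424

CDXXIV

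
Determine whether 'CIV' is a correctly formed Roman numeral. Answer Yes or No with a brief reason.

'CIV': Check the rules: uses only the symbols I, V, X, L, C, D, M; no symbol is repeated more than three times in a row; V, L and D each appear at most once; the only place a smaller symbol precedes a larger one is the allowed subtractive pair IV, the symbol right after such a pair (if any) is smaller than the pair's first symbol, and otherwise the values never increase from left to right. Value: C (100) + IV (4) = 104. So it is a valid standard Roman numeral.

Yes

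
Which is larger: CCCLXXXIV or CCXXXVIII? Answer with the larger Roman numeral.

CCCLXXXIV = 384
CCXXXVIII = 238
384 is larger

CCCLXXXIV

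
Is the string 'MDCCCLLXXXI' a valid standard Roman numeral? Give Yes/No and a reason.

'MDCCCLLXXXI': L should not appear more than once

No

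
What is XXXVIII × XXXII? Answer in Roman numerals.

XXXVIII = 38
XXXII = 32
38 × 32 = 1216

MCCXVI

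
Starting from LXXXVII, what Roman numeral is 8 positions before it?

LXXXVII = 87
87 - 8 = 79

LXXIX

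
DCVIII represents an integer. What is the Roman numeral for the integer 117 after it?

DCVIII = 608
608 + 117 = 725

DCCXXV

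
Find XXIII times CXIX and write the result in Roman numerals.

XXIII = 23
CXIX = 119
23 × 119 = 2737

MMDCCXXXVII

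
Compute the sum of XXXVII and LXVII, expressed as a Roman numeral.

XXXVII = 37
LXVII = 67
37 + 67 = 104

CIV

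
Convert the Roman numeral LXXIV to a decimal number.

LXXIV: L=50, X=10, X=10, IV=4
50 + 10 + 10 + 4 = 74

74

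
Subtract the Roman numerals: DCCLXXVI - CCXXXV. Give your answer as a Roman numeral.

DCCLXXVI = 776
CCXXXV = 235
776 - 235 = 541

DXLI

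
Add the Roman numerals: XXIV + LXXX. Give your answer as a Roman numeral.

XXIV = 24
LXXX = 80
24 + 80 = 104

CIV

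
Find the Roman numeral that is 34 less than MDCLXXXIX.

MDCLXXXIX = 1689
1689 - 34 = 1655

MDCLV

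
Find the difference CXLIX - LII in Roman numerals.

CXLIX = 149
LII = 52
149 - 52 = 97

XCVII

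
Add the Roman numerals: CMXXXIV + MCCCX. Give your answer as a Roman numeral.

CMXXXIV = 934
MCCCX = 1310
934 + 1310 = 2244

MMCCXLIV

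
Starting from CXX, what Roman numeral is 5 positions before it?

CXX = 120
120 - 5 = 115

CXV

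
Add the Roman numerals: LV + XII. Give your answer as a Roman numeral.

LV = 55
XII = 12
55 + 12 = 67

LXVII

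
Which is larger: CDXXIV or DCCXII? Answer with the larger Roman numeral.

CDXXIV = 424
DCCXII = 712
712 is larger

DCCXII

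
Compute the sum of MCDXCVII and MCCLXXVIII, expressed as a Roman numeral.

MCDXCVII = 1497
MCCLXXVIII = 1278
1497 + 1278 = 2775

MMDCCLXXV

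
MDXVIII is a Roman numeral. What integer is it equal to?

MDXVIII: M=1000, D=500, X=10, V=5, I=1, I=1, I=1
1000 + 500 + 10 + 5 + 1 + 1 + 1 = 1518

1518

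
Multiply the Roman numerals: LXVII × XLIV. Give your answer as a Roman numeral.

LXVII = 67
XLIV = 44
67 × 44 = 2948

MMCMXLVIII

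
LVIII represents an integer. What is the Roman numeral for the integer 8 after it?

LVIII = 58
58 + 8 = 66

LXVI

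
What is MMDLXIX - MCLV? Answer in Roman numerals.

MMDLXIX = 2569
MCLV = 1155
2569 - 1155 = 1414

MCDXIV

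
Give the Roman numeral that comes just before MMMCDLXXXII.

MMMCDLXXXII = 3482; previous is 3481

MMMCDLXXXI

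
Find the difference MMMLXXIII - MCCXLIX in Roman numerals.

MMMLXXIII = 3073
MCCXLIX = 1249
3073 - 1249 = 1824

MDCCCXXIV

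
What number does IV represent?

IV: IV=4

4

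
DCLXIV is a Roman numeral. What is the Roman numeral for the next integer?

DCLXIV = 664; next is 665

DCLXV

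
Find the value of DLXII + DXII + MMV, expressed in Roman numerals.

DLXII = 562, DXII = 512, MMV = 2005
562 + 512 = 1074
1074 + 2005 = 3079

MMMLXXIX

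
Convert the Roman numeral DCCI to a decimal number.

DCCI: D=500, C=100, C=100, I=1
500 + 100 + 100 + 1 = 701

701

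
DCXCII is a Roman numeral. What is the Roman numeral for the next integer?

DCXCII = 692, so the next integer is 692 + 1 = 693

DCXCIII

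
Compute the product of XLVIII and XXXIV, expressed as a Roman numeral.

XLVIII = 48
XXXIV = 34
48 × 34 = 1632

MDCXXXII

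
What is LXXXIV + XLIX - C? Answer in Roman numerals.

LXXXIV = 84, XLIX = 49, C = 100
84 + 49 = 133
133 - 100 = 33

XXXIII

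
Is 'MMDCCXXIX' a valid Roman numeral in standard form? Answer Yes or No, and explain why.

'MMDCCXXIX': Check the rules: uses only the symbols I, V, X, L, C, D, M; no symbol is repeated more than three times in a row; V, L and D each appear at most once; the only place a smaller symbol precedes a larger one is the allowed subtractive pair IX, the symbol right after such a pair (if any) is smaller than the pair's first symbol, and otherwise the values never increase from left to right. Value: M (1000) + M (1000) + D (500) + C (100) + C (100) + X (10) + X (10) + IX (9) = 2729. So it is a valid standard Roman numeral.

Yes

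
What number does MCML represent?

MCML: M=1000, CM=900, L=50
1000 + 900 + 50 = 1950

1950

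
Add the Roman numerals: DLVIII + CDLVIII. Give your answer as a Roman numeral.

DLVIII = 558
CDLVIII = 458
558 + 458 = 1016

MXVI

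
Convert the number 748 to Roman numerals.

Convert 748 to Roman numerals:
  748 contains 1×500 (D)
  248 contains 2×100 (CC)
  48 contains 1×40 (XL)
  8 contains 1×5 (V)
  3 contains 3×1 (III)

DCCXLVIII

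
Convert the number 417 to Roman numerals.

Convert 417 to Roman numerals:
  417 contains 1×400 (CD)
  17 contains 1×10 (X)
  7 contains 1×5 (V)
  2 contains 2×1 (II)

CDXVII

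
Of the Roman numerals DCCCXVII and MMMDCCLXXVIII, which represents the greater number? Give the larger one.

DCCCXVII = 817
MMMDCCLXXVIII = 3778
3778 is larger

MMMDCCLXXVIII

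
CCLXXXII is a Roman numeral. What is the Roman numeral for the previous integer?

CCLXXXII = 282; previous is 281

CCLXXXI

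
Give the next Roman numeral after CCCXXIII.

CCCXXIII = 323, so the next integer is 323 + 1 = 324

CCCXXIV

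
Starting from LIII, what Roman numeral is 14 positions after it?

LIII = 53
53 + 14 = 67

LXVII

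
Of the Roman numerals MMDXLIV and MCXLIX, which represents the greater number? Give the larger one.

MMDXLIV = 2544
MCXLIX = 1149
2544 is larger

MMDXLIV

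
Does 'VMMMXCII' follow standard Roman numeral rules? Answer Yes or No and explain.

'VMMMXCII': Invalid subtractive combination: VM

No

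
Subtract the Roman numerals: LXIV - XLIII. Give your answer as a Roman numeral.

LXIV = 64
XLIII = 43
64 - 43 = 21

XXI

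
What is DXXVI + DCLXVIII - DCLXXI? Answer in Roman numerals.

DXXVI = 526, DCLXVIII = 668, DCLXXI = 671
526 + 668 = 1194
1194 - 671 = 523

DXXIII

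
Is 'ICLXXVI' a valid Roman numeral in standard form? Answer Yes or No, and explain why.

'ICLXXVI': Invalid subtractive combination: IC

No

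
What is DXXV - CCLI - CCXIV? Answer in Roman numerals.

DXXV = 525, CCLI = 251, CCXIV = 214
525 - 251 = 274
274 - 214 = 60

LX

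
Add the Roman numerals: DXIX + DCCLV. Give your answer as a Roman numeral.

DXIX = 519
DCCLV = 755
519 + 755 = 1274

MCCLXXIV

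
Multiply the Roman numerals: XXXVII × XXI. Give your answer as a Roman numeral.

XXXVII = 37
XXI = 21
37 × 21 = 777

DCCLXXVII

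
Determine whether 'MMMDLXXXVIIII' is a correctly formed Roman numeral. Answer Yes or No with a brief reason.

'MMMDLXXXVIIII': More than 3 consecutive I's

No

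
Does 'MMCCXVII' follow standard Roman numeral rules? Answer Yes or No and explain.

'MMCCXVII': Check the rules: uses only the symbols I, V, X, L, C, D, M; no symbol is repeated more than three times in a row; V, L and D each appear at most once; no smaller symbol precedes a larger one (values never increase from left to right). Value: M (1000) + M (1000) + C (100) + C (100) + X (10) + V (5) + I (1) + I (1) = 2217. So it is a valid standard Roman numeral.

Yes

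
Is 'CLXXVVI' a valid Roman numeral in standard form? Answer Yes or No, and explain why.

'CLXXVVI': V should not appear more than once

No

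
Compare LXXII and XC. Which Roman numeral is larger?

LXXII = 72
XC = 90
90 is larger

XC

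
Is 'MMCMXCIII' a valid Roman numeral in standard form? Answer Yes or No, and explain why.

'MMCMXCIII': Check the rules: uses only the symbols I, V, X, L, C, D, M; no symbol is repeated more than three times in a row; V, L and D each appear at most once; the only places a smaller symbol precedes a larger one are the allowed subtractive pairs CM, XC, the symbol right after such a pair (if any) is smaller than the pair's first symbol, and otherwise the values never increase from left to right. Value: M (1000) + M (1000) + CM (900) + XC (90) + I (1) + I (1) + I (1) = 2993. So it is a valid standard Roman numeral.

Yes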